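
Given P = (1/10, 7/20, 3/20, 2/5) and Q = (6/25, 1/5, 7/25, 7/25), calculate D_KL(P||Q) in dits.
0.0683 dits

KL divergence: D_KL(P||Q) = Σ p(x) log(p(x)/q(x))

Computing term by term:
  x=0: 1/10 × log_10[(1/10)/(6/25)] = 1/10 × -0.3802 = -0.0380
  x=1: 7/20 × log_10[(7/20)/(1/5)] = 7/20 × 0.2430 = 0.0851
  x=2: 3/20 × log_10[(3/20)/(7/25)] = 3/20 × -0.2711 = -0.0407
  x=3: 2/5 × log_10[(2/5)/(7/25)] = 2/5 × 0.1549 = 0.0620

D_KL(P||Q) = 0.0683 dits

Note: KL divergence is always non-negative and equals 0 iff P = Q.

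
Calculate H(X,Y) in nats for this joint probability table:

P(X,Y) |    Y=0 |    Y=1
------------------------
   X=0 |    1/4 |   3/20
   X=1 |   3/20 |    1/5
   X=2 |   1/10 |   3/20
1.7524 nats

Joint entropy is H(X,Y) = -Σ_{x,y} p(x,y) log p(x,y).

Summing over all non-zero entries:
H(X,Y) = -[1/4·log_e(1/4) + 3/20·log_e(3/20) + 3/20·log_e(3/20) + 1/5·log_e(1/5) + 1/10·log_e(1/10) + 3/20·log_e(3/20)]
H(X,Y) = 1.7524 nats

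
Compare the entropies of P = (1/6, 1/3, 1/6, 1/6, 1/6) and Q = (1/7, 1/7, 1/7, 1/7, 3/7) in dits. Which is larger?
P

Computing entropies in dits:
H(P) = 0.6778
H(Q) = 0.6406

Distribution P has higher entropy.

Intuition: The distribution closer to uniform (more spread out) has higher entropy.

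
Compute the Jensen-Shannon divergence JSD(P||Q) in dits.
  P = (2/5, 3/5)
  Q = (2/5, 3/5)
0.0000 dits

Jensen-Shannon divergence is:
JSD(P||Q) = 0.5 × D_KL(P||M) + 0.5 × D_KL(Q||M)
where M = 0.5 × (P + Q) is the mixture distribution.

M = 0.5 × (2/5, 3/5) + 0.5 × (2/5, 3/5) = (2/5, 3/5)

D_KL(P||M) = 0.0000 dits
D_KL(Q||M) = 0.0000 dits

JSD(P||Q) = 0.5 × 0.0000 + 0.5 × 0.0000 = 0.0000 dits

Unlike KL divergence, JSD is symmetric and bounded: 0 ≤ JSD ≤ log(2).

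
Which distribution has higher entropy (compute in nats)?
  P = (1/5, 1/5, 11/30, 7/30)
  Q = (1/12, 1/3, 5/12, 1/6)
P

Computing entropies in nats:
H(P) = 1.3512
H(Q) = 1.2367

Distribution P has higher entropy.

Intuition: The distribution closer to uniform (more spread out) has higher entropy.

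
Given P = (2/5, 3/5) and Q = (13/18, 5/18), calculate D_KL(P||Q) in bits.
0.3256 bits

KL divergence: D_KL(P||Q) = Σ p(x) log(p(x)/q(x))

Computing term by term:
  x=0: 2/5 × log_2[(2/5)/(13/18)] = 2/5 × -0.8524 = -0.3410
  x=1: 3/5 × log_2[(3/5)/(5/18)] = 3/5 × 1.1110 = 0.6666

D_KL(P||Q) = 0.3256 bits

Note: KL divergence is always non-negative and equals 0 iff P = Q.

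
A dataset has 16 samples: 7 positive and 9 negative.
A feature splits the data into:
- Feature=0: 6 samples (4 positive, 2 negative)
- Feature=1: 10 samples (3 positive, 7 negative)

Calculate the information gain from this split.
0.0935 bits

Information Gain = H(Y) - H(Y|Feature)

Before split:
P(positive) = 7/16 = 0.4375
H(Y) = 0.9887 bits

After split:
Feature=0: H = 0.9183 bits (weight = 6/16)
Feature=1: H = 0.8813 bits (weight = 10/16)
H(Y|Feature) = (6/16)×0.9183 + (10/16)×0.8813 = 0.8952 bits

Information Gain = 0.9887 - 0.8952 = 0.0935 bits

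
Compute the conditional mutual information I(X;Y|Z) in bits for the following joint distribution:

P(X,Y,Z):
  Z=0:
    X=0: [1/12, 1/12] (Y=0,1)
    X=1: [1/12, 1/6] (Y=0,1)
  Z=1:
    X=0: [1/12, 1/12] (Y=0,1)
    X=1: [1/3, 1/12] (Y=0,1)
0.0443 bits

Conditional mutual information: I(X;Y|Z) = H(X|Z) + H(Y|Z) - H(X,Y|Z)

H(Z) = 0.9799
H(X,Z) = 1.8879 → H(X|Z) = 0.9080
H(Y,Z) = 1.8879 → H(Y|Z) = 0.9080
H(X,Y,Z) = 2.7516 → H(X,Y|Z) = 1.7718

I(X;Y|Z) = 0.9080 + 0.9080 - 1.7718 = 0.0443 bits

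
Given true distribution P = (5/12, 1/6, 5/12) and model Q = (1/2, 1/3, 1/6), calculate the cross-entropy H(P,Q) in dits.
0.5292 dits

Cross-entropy: H(P,Q) = -Σ p(x) log q(x)

Alternatively: H(P,Q) = H(P) + D_KL(P||Q)
H(P) = 0.4465 dits
D_KL(P||Q) = 0.0826 dits

H(P,Q) = 0.4465 + 0.0826 = 0.5292 dits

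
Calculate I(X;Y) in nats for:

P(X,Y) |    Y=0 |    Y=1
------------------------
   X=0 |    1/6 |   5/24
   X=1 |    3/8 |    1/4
0.0114 nats

Mutual information: I(X;Y) = H(X) + H(Y) - H(X,Y)

Marginals:
P(X) = (3/8, 5/8), H(X) = 0.6616 nats
P(Y) = (13/24, 11/24), H(Y) = 0.6897 nats

Joint entropy: H(X,Y) = 1.3398 nats

I(X;Y) = 0.6616 + 0.6897 - 1.3398 = 0.0114 nats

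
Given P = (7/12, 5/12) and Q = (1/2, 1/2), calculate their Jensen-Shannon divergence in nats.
0.0035 nats

Jensen-Shannon divergence is:
JSD(P||Q) = 0.5 × D_KL(P||M) + 0.5 × D_KL(Q||M)
where M = 0.5 × (P + Q) is the mixture distribution.

M = 0.5 × (7/12, 5/12) + 0.5 × (1/2, 1/2) = (13/24, 11/24)

D_KL(P||M) = 0.0035 nats
D_KL(Q||M) = 0.0035 nats

JSD(P||Q) = 0.5 × 0.0035 + 0.5 × 0.0035 = 0.0035 nats

Unlike KL divergence, JSD is symmetric and bounded: 0 ≤ JSD ≤ log(2).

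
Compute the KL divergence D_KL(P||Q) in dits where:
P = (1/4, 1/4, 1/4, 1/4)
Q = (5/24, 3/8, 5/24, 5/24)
0.0154 dits

KL divergence: D_KL(P||Q) = Σ p(x) log(p(x)/q(x))

Computing term by term:
  x=0: 1/4 × log_10[(1/4)/(5/24)] = 1/4 × 0.0792 = 0.0198
  x=1: 1/4 × log_10[(1/4)/(3/8)] = 1/4 × -0.1761 = -0.0440
  x=2: 1/4 × log_10[(1/4)/(5/24)] = 1/4 × 0.0792 = 0.0198
  x=3: 1/4 × log_10[(1/4)/(5/24)] = 1/4 × 0.0792 = 0.0198

D_KL(P||Q) = 0.0154 dits

Note: KL divergence is always non-negative and equals 0 iff P = Q.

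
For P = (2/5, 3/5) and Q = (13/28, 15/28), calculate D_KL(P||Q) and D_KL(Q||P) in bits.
D_KL(P||Q) = 0.0121, D_KL(Q||P) = 0.0122

KL divergence is not symmetric: D_KL(P||Q) ≠ D_KL(Q||P) in general.

D_KL(P||Q) = 0.0121 bits
D_KL(Q||P) = 0.0122 bits

No, they are not equal!

This asymmetry is why KL divergence is not a true distance metric.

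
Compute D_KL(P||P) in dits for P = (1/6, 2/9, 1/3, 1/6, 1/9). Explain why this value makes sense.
0.0000 dits

KL divergence satisfies the Gibbs inequality: D_KL(P||Q) ≥ 0 for all distributions P, Q.

D_KL(P||Q) = Σ p(x) log(p(x)/q(x))
Each term is p(x) × log_10(p(x)/p(x)) = p(x) × log_10(1) = 0, so the sum is 0.
D_KL(P||Q) = 0.0000 dits

When P = Q, the KL divergence is exactly 0, as there is no 'divergence' between identical distributions.

This non-negativity is a fundamental property: relative entropy cannot be negative because it measures how different Q is from P.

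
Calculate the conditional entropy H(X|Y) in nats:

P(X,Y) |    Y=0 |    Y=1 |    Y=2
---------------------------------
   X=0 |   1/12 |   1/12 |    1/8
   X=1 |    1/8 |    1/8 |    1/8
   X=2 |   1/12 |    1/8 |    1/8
1.0874 nats

Using the chain rule: H(X|Y) = H(X,Y) - H(Y)

First, compute H(X,Y) = 2.1808 nats

Marginal P(Y) = (7/24, 1/3, 3/8)
H(Y) = 1.0934 nats

H(X|Y) = H(X,Y) - H(Y) = 2.1808 - 1.0934 = 1.0874 nats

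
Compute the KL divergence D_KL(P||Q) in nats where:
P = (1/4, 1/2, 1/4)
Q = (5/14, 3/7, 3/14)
0.0264 nats

KL divergence: D_KL(P||Q) = Σ p(x) log(p(x)/q(x))

Computing term by term:
  x=0: 1/4 × log_e[(1/4)/(5/14)] = 1/4 × -0.3567 = -0.0892
  x=1: 1/2 × log_e[(1/2)/(3/7)] = 1/2 × 0.1542 = 0.0771
  x=2: 1/4 × log_e[(1/4)/(3/14)] = 1/4 × 0.1542 = 0.0385

D_KL(P||Q) = 0.0264 nats

Note: KL divergence is always non-negative and equals 0 iff P = Q.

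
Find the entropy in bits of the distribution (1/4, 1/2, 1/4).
1.5000 bits

Shannon entropy is H(X) = -Σ p(x) log p(x).

For P = (1/4, 1/2, 1/4):
H = -1/4 × log_2(1/4) -1/2 × log_2(1/2) -1/4 × log_2(1/4)
H = 1.5000 bits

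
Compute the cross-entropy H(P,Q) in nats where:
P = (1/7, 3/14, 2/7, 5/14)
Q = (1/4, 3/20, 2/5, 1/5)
1.4412 nats

Cross-entropy: H(P,Q) = -Σ p(x) log q(x)

Alternatively: H(P,Q) = H(P) + D_KL(P||Q)
H(P) = 1.3337 nats
D_KL(P||Q) = 0.1074 nats

H(P,Q) = 1.3337 + 0.1074 = 1.4412 nats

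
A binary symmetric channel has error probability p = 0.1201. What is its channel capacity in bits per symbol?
0.4704 bits

For a binary symmetric channel (BSC) with error probability p:
Capacity C = 1 - H(p) bits per symbol

where H(p) = -p log₂(p) - (1-p) log₂(1-p) is the binary entropy function.

H(0.1201) = 0.5296 bits
C = 1 - 0.5296 = 0.4704 bits per symbol

This means we can reliably transmit up to 0.4704 bits of information per channel use.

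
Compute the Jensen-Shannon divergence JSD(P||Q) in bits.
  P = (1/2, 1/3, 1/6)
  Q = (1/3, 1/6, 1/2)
0.0954 bits

Jensen-Shannon divergence is:
JSD(P||Q) = 0.5 × D_KL(P||M) + 0.5 × D_KL(Q||M)
where M = 0.5 × (P + Q) is the mixture distribution.

M = 0.5 × (1/2, 1/3, 1/6) + 0.5 × (1/3, 1/6, 1/2) = (5/12, 1/4, 1/3)

D_KL(P||M) = 0.1032 bits
D_KL(Q||M) = 0.0877 bits

JSD(P||Q) = 0.5 × 0.1032 + 0.5 × 0.0877 = 0.0954 bits

Unlike KL divergence, JSD is symmetric and bounded: 0 ≤ JSD ≤ log(2).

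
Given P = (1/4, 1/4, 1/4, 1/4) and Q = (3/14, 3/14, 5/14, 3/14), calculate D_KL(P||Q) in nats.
0.0264 nats

KL divergence: D_KL(P||Q) = Σ p(x) log(p(x)/q(x))

Computing term by term:
  x=0: 1/4 × log_e[(1/4)/(3/14)] = 1/4 × 0.1542 = 0.0385
  x=1: 1/4 × log_e[(1/4)/(3/14)] = 1/4 × 0.1542 = 0.0385
  x=2: 1/4 × log_e[(1/4)/(5/14)] = 1/4 × -0.3567 = -0.0892
  x=3: 1/4 × log_e[(1/4)/(3/14)] = 1/4 × 0.1542 = 0.0385

D_KL(P||Q) = 0.0264 nats

Note: KL divergence is always non-negative and equals 0 iff P = Q.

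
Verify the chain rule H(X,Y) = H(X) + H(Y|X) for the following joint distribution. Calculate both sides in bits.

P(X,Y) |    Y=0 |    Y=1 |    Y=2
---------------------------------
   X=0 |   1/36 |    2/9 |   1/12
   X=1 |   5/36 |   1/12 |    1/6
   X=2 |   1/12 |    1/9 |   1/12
H(X,Y) = 2.9994, H(X) = 1.5715, H(Y|X) = 1.4279 (all in bits)

Chain rule: H(X,Y) = H(X) + H(Y|X)

Left side — joint entropy directly:
H(X,Y) = -Σ p(x,y) log p(x,y) = 2.9994 bits

Right side — compute H(Y|X) from the conditional distributions:
P(X) = (1/3, 7/18, 5/18), so H(X) = 1.5715 bits
H(Y|X) = Σ_x P(X=x) · H(Y|X=x):
  P(Y|X=0) = (1/12, 2/3, 1/4), H(Y|X=0) = 1.1887, weight P(X=0) = 1/3
  P(Y|X=1) = (5/14, 3/14, 3/7), H(Y|X=1) = 1.5306, weight P(X=1) = 7/18
  P(Y|X=2) = (3/10, 2/5, 3/10), H(Y|X=2) = 1.5710, weight P(X=2) = 5/18
H(Y|X) = 1.4279 bits

H(X) + H(Y|X) = 1.5715 + 1.4279 = 2.9994 bits

Both sides equal 2.9994 bits. ✓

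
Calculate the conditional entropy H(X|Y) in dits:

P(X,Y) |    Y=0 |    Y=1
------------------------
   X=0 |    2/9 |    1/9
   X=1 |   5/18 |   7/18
0.2642 dits

Using the chain rule: H(X|Y) = H(X,Y) - H(Y)

First, compute H(X,Y) = 0.5652 dits

Marginal P(Y) = (1/2, 1/2)
H(Y) = 0.3010 dits

H(X|Y) = H(X,Y) - H(Y) = 0.5652 - 0.3010 = 0.2642 dits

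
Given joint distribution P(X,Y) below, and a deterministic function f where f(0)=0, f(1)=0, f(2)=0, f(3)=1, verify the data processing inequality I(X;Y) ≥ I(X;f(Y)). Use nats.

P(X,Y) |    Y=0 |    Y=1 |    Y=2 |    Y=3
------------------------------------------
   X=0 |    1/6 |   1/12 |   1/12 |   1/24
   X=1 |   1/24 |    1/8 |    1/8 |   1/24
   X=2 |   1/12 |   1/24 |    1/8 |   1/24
I(X;Y) = 0.0637, I(X;f(Y)) = 0.0008, inequality holds: 0.0637 ≥ 0.0008

Data Processing Inequality: For any Markov chain X → Y → Z, we have I(X;Y) ≥ I(X;Z).

Here Z = f(Y) is a deterministic function of Y, forming X → Y → Z.

Original I(X;Y) = 0.0637 nats

After applying f:
P(X,Z) where Z=f(Y):
- P(X,Z=0) = P(X,Y=0) + P(X,Y=1) + P(X,Y=2)
- P(X,Z=1) = P(X,Y=3)

I(X;Z) = I(X;f(Y)) = 0.0008 nats

Verification: 0.0637 ≥ 0.0008 ✓

Information cannot be created by processing; the function f can only lose information about X.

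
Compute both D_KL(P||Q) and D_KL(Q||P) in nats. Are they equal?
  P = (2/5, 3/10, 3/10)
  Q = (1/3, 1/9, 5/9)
D_KL(P||Q) = 0.1860, D_KL(Q||P) = 0.1712

KL divergence is not symmetric: D_KL(P||Q) ≠ D_KL(Q||P) in general.

D_KL(P||Q) = 0.1860 nats
D_KL(Q||P) = 0.1712 nats

No, they are not equal!

This asymmetry is why KL divergence is not a true distance metric.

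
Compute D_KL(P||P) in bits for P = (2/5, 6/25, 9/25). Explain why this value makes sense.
0.0000 bits

KL divergence satisfies the Gibbs inequality: D_KL(P||Q) ≥ 0 for all distributions P, Q.

D_KL(P||Q) = Σ p(x) log(p(x)/q(x))
Each term is p(x) × log_2(p(x)/p(x)) = p(x) × log_2(1) = 0, so the sum is 0.
D_KL(P||Q) = 0.0000 bits

When P = Q, the KL divergence is exactly 0, as there is no 'divergence' between identical distributions.

This non-negativity is a fundamental property: relative entropy cannot be negative because it measures how different Q is from P.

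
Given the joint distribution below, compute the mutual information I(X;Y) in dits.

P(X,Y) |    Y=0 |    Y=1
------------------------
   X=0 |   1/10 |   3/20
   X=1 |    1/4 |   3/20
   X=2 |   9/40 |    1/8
0.0091 dits

Mutual information: I(X;Y) = H(X) + H(Y) - H(X,Y)

Marginals:
P(X) = (1/4, 2/5, 7/20), H(X) = 0.4693 dits
P(Y) = (23/40, 17/40), H(Y) = 0.2961 dits

Joint entropy: H(X,Y) = 0.7563 dits

I(X;Y) = 0.4693 + 0.2961 - 0.7563 = 0.0091 dits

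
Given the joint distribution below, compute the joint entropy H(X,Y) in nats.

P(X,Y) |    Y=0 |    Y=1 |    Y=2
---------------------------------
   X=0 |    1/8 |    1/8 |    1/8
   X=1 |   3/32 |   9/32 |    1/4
1.7051 nats

Joint entropy is H(X,Y) = -Σ_{x,y} p(x,y) log p(x,y).

Summing over all non-zero entries:
H(X,Y) = -[1/8·log_e(1/8) + 1/8·log_e(1/8) + 1/8·log_e(1/8) + 3/32·log_e(3/32) + 9/32·log_e(9/32) + 1/4·log_e(1/4)]
H(X,Y) = 1.7051 nats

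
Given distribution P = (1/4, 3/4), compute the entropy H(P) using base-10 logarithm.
0.2442 dits

Shannon entropy is H(X) = -Σ p(x) log p(x).

For P = (1/4, 3/4):
H = -1/4 × log_10(1/4) -3/4 × log_10(3/4)
H = 0.2442 dits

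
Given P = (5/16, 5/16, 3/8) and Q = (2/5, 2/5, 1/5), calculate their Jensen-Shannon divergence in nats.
0.0189 nats

Jensen-Shannon divergence is:
JSD(P||Q) = 0.5 × D_KL(P||M) + 0.5 × D_KL(Q||M)
where M = 0.5 × (P + Q) is the mixture distribution.

M = 0.5 × (5/16, 5/16, 3/8) + 0.5 × (2/5, 2/5, 1/5) = (0.35625, 0.35625, 0.2875)

D_KL(P||M) = 0.0177 nats
D_KL(Q||M) = 0.0201 nats

JSD(P||Q) = 0.5 × 0.0177 + 0.5 × 0.0201 = 0.0189 nats

Unlike KL divergence, JSD is symmetric and bounded: 0 ≤ JSD ≤ log(2).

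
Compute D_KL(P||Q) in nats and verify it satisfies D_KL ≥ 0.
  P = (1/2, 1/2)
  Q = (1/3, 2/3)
0.0589 nats

KL divergence satisfies the Gibbs inequality: D_KL(P||Q) ≥ 0 for all distributions P, Q.

D_KL(P||Q) = Σ p(x) log(p(x)/q(x))
Term by term:
  x=0: 1/2 × log_e[(1/2)/(1/3)] = 0.2027
  x=1: 1/2 × log_e[(1/2)/(2/3)] = -0.1438
D_KL(P||Q) = 0.0589 nats

D_KL(P||Q) = 0.0589 ≥ 0 ✓

This non-negativity is a fundamental property: relative entropy cannot be negative because it measures how different Q is from P.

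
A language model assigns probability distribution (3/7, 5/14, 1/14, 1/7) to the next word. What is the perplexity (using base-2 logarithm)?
3.3113

Perplexity is 2^H (or exp(H) for natural log).

First, H = -Σ p log p = 1.7274 bits
Perplexity = 2^1.7274 = 3.3113

Interpretation: The model's uncertainty is equivalent to choosing uniformly among 3.3 options.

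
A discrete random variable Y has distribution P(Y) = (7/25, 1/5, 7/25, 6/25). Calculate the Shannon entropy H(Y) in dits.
0.5981 dits

Shannon entropy is H(X) = -Σ p(x) log p(x).

For P = (7/25, 1/5, 7/25, 6/25):
H = -7/25 × log_10(7/25) -1/5 × log_10(1/5) -7/25 × log_10(7/25) -6/25 × log_10(6/25)
H = 0.5981 dits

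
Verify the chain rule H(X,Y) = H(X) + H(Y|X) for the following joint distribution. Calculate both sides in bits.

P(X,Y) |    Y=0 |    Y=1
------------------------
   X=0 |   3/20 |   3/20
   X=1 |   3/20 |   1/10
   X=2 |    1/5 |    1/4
H(X,Y) = 2.5282, H(X) = 1.5395, H(Y|X) = 0.9887 (all in bits)

Chain rule: H(X,Y) = H(X) + H(Y|X)

Left side — joint entropy directly:
H(X,Y) = -Σ p(x,y) log p(x,y) = 2.5282 bits

Right side — compute H(Y|X) from the conditional distributions:
P(X) = (3/10, 1/4, 9/20), so H(X) = 1.5395 bits
H(Y|X) = Σ_x P(X=x) · H(Y|X=x):
  P(Y|X=0) = (1/2, 1/2), H(Y|X=0) = 1.0000, weight P(X=0) = 3/10
  P(Y|X=1) = (3/5, 2/5), H(Y|X=1) = 0.9710, weight P(X=1) = 1/4
  P(Y|X=2) = (4/9, 5/9), H(Y|X=2) = 0.9911, weight P(X=2) = 9/20
H(Y|X) = 0.9887 bits

H(X) + H(Y|X) = 1.5395 + 0.9887 = 2.5282 bits

Both sides equal 2.5282 bits. ✓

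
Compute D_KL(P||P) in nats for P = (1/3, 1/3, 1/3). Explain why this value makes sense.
0.0000 nats

KL divergence satisfies the Gibbs inequality: D_KL(P||Q) ≥ 0 for all distributions P, Q.

D_KL(P||Q) = Σ p(x) log(p(x)/q(x))
Each term is p(x) × log_e(p(x)/p(x)) = p(x) × log_e(1) = 0, so the sum is 0.
D_KL(P||Q) = 0.0000 nats

When P = Q, the KL divergence is exactly 0, as there is no 'divergence' between identical distributions.

This non-negativity is a fundamental property: relative entropy cannot be negative because it measures how different Q is from P.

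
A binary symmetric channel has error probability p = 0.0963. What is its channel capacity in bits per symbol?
0.5428 bits

For a binary symmetric channel (BSC) with error probability p:
Capacity C = 1 - H(p) bits per symbol

where H(p) = -p log₂(p) - (1-p) log₂(1-p) is the binary entropy function.

H(0.0963) = 0.4572 bits
C = 1 - 0.4572 = 0.5428 bits per symbol

This means we can reliably transmit up to 0.5428 bits of information per channel use.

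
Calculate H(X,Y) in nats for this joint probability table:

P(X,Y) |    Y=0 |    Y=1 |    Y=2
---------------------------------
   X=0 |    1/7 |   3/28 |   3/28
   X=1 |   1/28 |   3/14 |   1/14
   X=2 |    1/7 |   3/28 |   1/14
2.1000 nats

Joint entropy is H(X,Y) = -Σ_{x,y} p(x,y) log p(x,y).

Summing over all non-zero entries:
H(X,Y) = -[1/7·log_e(1/7) + 3/28·log_e(3/28) + 3/28·log_e(3/28) + 1/28·log_e(1/28) + 3/14·log_e(3/14) + 1/14·log_e(1/14) + 1/7·log_e(1/7) + 3/28·log_e(3/28) + 1/14·log_e(1/14)]
H(X,Y) = 2.1000 nats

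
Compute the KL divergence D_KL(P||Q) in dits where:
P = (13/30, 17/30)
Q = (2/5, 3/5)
0.0010 dits

KL divergence: D_KL(P||Q) = Σ p(x) log(p(x)/q(x))

Computing term by term:
  x=0: 13/30 × log_10[(13/30)/(2/5)] = 13/30 × 0.0348 = 0.0151
  x=1: 17/30 × log_10[(17/30)/(3/5)] = 17/30 × -0.0248 = -0.0141

D_KL(P||Q) = 0.0010 dits

Note: KL divergence is always non-negative and equals 0 iff P = Q.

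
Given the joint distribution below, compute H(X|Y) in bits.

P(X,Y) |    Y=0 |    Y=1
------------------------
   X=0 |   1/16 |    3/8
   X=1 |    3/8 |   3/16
0.7754 bits

Using the chain rule: H(X|Y) = H(X,Y) - H(Y)

First, compute H(X,Y) = 1.7641 bits

Marginal P(Y) = (7/16, 9/16)
H(Y) = 0.9887 bits

H(X|Y) = H(X,Y) - H(Y) = 1.7641 - 0.9887 = 0.7754 bits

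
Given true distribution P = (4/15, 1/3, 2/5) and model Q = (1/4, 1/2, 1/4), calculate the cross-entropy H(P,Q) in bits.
1.6667 bits

Cross-entropy: H(P,Q) = -Σ p(x) log q(x)

Alternatively: H(P,Q) = H(P) + D_KL(P||Q)
H(P) = 1.5656 bits
D_KL(P||Q) = 0.1011 bits

H(P,Q) = 1.5656 + 0.1011 = 1.6667 bits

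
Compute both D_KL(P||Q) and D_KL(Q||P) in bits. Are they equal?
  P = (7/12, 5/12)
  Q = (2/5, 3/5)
D_KL(P||Q) = 0.0983, D_KL(Q||P) = 0.0979

KL divergence is not symmetric: D_KL(P||Q) ≠ D_KL(Q||P) in general.

D_KL(P||Q) = 0.0983 bits
D_KL(Q||P) = 0.0979 bits

No, they are not equal!

This asymmetry is why KL divergence is not a true distance metric.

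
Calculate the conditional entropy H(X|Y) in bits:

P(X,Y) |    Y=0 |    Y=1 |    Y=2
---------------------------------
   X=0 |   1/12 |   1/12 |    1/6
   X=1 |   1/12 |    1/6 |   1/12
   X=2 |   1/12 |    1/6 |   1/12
1.5304 bits

Using the chain rule: H(X|Y) = H(X,Y) - H(Y)

First, compute H(X,Y) = 3.0850 bits

Marginal P(Y) = (1/4, 5/12, 1/3)
H(Y) = 1.5546 bits

H(X|Y) = H(X,Y) - H(Y) = 3.0850 - 1.5546 = 1.5304 bits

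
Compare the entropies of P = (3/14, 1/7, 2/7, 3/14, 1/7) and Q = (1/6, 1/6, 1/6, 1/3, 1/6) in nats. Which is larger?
P

Computing entropies in nats:
H(P) = 1.5741
H(Q) = 1.5607

Distribution P has higher entropy.

Intuition: The distribution closer to uniform (more spread out) has higher entropy.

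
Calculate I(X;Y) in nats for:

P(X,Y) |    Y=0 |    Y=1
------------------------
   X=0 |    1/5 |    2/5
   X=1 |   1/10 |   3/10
0.0040 nats

Mutual information: I(X;Y) = H(X) + H(Y) - H(X,Y)

Marginals:
P(X) = (3/5, 2/5), H(X) = 0.6730 nats
P(Y) = (3/10, 7/10), H(Y) = 0.6109 nats

Joint entropy: H(X,Y) = 1.2799 nats

I(X;Y) = 0.6730 + 0.6109 - 1.2799 = 0.0040 nats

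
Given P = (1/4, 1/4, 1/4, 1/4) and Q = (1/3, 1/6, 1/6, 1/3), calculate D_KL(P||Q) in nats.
0.0589 nats

KL divergence: D_KL(P||Q) = Σ p(x) log(p(x)/q(x))

Computing term by term:
  x=0: 1/4 × log_e[(1/4)/(1/3)] = 1/4 × -0.2877 = -0.0719
  x=1: 1/4 × log_e[(1/4)/(1/6)] = 1/4 × 0.4055 = 0.1014
  x=2: 1/4 × log_e[(1/4)/(1/6)] = 1/4 × 0.4055 = 0.1014
  x=3: 1/4 × log_e[(1/4)/(1/3)] = 1/4 × -0.2877 = -0.0719

D_KL(P||Q) = 0.0589 nats

Note: KL divergence is always non-negative and equals 0 iff P = Q.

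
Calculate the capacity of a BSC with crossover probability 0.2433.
0.1995 bits

For a binary symmetric channel (BSC) with error probability p:
Capacity C = 1 - H(p) bits per symbol

where H(p) = -p log₂(p) - (1-p) log₂(1-p) is the binary entropy function.

H(0.2433) = 0.8005 bits
C = 1 - 0.8005 = 0.1995 bits per symbol

This means we can reliably transmit up to 0.1995 bits of information per channel use.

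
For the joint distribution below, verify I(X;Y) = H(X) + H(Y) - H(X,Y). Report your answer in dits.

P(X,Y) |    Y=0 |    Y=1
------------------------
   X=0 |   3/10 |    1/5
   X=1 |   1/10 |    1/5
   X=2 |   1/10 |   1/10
I(X;Y) = 0.0118 dits

Mutual information has multiple equivalent forms:
- I(X;Y) = H(X) - H(X|Y)
- I(X;Y) = H(Y) - H(Y|X)
- I(X;Y) = H(X) + H(Y) - H(X,Y)

Computing all quantities:
H(X) = 0.4472, H(Y) = 0.3010, H(X,Y) = 0.7365
H(X|Y) = 0.4354, H(Y|X) = 0.2893

Verification:
H(X) - H(X|Y) = 0.4472 - 0.4354 = 0.0118
H(Y) - H(Y|X) = 0.3010 - 0.2893 = 0.0118
H(X) + H(Y) - H(X,Y) = 0.4472 + 0.3010 - 0.7365 = 0.0118

All forms give I(X;Y) = 0.0118 dits. ✓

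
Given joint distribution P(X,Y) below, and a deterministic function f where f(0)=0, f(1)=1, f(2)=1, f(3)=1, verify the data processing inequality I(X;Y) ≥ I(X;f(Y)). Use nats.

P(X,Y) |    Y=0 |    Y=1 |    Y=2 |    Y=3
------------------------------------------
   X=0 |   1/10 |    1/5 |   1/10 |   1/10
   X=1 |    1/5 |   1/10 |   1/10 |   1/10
I(X;Y) = 0.0340, I(X;f(Y)) = 0.0242, inequality holds: 0.0340 ≥ 0.0242

Data Processing Inequality: For any Markov chain X → Y → Z, we have I(X;Y) ≥ I(X;Z).

Here Z = f(Y) is a deterministic function of Y, forming X → Y → Z.

Original I(X;Y) = 0.0340 nats

After applying f:
P(X,Z) where Z=f(Y):
- P(X,Z=0) = P(X,Y=0)
- P(X,Z=1) = P(X,Y=1) + P(X,Y=2) + P(X,Y=3)

I(X;Z) = I(X;f(Y)) = 0.0242 nats

Verification: 0.0340 ≥ 0.0242 ✓

Information cannot be created by processing; the function f can only lose information about X.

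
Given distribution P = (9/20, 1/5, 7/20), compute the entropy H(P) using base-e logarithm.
1.0487 nats

Shannon entropy is H(X) = -Σ p(x) log p(x).

For P = (9/20, 1/5, 7/20):
H = -9/20 × log_e(9/20) -1/5 × log_e(1/5) -7/20 × log_e(7/20)
H = 1.0487 nats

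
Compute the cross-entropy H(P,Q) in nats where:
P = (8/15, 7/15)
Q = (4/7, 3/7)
0.6939 nats

Cross-entropy: H(P,Q) = -Σ p(x) log q(x)

Alternatively: H(P,Q) = H(P) + D_KL(P||Q)
H(P) = 0.6909 nats
D_KL(P||Q) = 0.0029 nats

H(P,Q) = 0.6909 + 0.0029 = 0.6939 nats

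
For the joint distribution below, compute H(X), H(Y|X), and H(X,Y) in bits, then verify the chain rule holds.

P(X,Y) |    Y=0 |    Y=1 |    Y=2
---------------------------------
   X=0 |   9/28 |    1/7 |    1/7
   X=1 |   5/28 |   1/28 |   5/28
H(X,Y) = 2.3878, H(X) = 0.9666, H(Y|X) = 1.4211 (all in bits)

Chain rule: H(X,Y) = H(X) + H(Y|X)

Left side — joint entropy directly:
H(X,Y) = -Σ p(x,y) log p(x,y) = 2.3878 bits

Right side — compute H(Y|X) from the conditional distributions:
P(X) = (17/28, 11/28), so H(X) = 0.9666 bits
H(Y|X) = Σ_x P(X=x) · H(Y|X=x):
  P(Y|X=0) = (9/17, 4/17, 4/17), H(Y|X=0) = 1.4681, weight P(X=0) = 17/28
  P(Y|X=1) = (5/11, 1/11, 5/11), H(Y|X=1) = 1.3486, weight P(X=1) = 11/28
H(Y|X) = 1.4211 bits

H(X) + H(Y|X) = 0.9666 + 1.4211 = 2.3878 bits

Both sides equal 2.3878 bits. ✓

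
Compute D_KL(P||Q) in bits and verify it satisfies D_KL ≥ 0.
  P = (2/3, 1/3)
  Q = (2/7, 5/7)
0.4484 bits

KL divergence satisfies the Gibbs inequality: D_KL(P||Q) ≥ 0 for all distributions P, Q.

D_KL(P||Q) = Σ p(x) log(p(x)/q(x))
Term by term:
  x=0: 2/3 × log_2[(2/3)/(2/7)] = 0.8149
  x=1: 1/3 × log_2[(1/3)/(5/7)] = -0.3665
D_KL(P||Q) = 0.4484 bits

D_KL(P||Q) = 0.4484 ≥ 0 ✓

This non-negativity is a fundamental property: relative entropy cannot be negative because it measures how different Q is from P.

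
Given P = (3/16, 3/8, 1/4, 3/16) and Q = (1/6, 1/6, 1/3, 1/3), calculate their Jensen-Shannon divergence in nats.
0.0342 nats

Jensen-Shannon divergence is:
JSD(P||Q) = 0.5 × D_KL(P||M) + 0.5 × D_KL(Q||M)
where M = 0.5 × (P + Q) is the mixture distribution.

M = 0.5 × (3/16, 3/8, 1/4, 3/16) + 0.5 × (1/6, 1/6, 1/3, 1/3) = (0.177083, 0.270833, 7/24, 0.260417)

D_KL(P||M) = 0.0326 nats
D_KL(Q||M) = 0.0358 nats

JSD(P||Q) = 0.5 × 0.0326 + 0.5 × 0.0358 = 0.0342 nats

Unlike KL divergence, JSD is symmetric and bounded: 0 ≤ JSD ≤ log(2).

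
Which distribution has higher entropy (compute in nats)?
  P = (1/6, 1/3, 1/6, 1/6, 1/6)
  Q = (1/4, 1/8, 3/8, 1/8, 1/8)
P

Computing entropies in nats:
H(P) = 1.5607
H(Q) = 1.4942

Distribution P has higher entropy.

Intuition: The distribution closer to uniform (more spread out) has higher entropy.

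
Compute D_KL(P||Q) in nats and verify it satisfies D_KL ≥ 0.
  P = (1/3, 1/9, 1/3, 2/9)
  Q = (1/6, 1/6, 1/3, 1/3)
0.0959 nats

KL divergence satisfies the Gibbs inequality: D_KL(P||Q) ≥ 0 for all distributions P, Q.

D_KL(P||Q) = Σ p(x) log(p(x)/q(x))
Term by term:
  x=0: 1/3 × log_e[(1/3)/(1/6)] = 0.2310
  x=1: 1/9 × log_e[(1/9)/(1/6)] = -0.0451
  x=2: 1/3 × log_e[(1/3)/(1/3)] = 0.0000
  x=3: 2/9 × log_e[(2/9)/(1/3)] = -0.0901
D_KL(P||Q) = 0.0959 nats

D_KL(P||Q) = 0.0959 ≥ 0 ✓

This non-negativity is a fundamental property: relative entropy cannot be negative because it measures how different Q is from P.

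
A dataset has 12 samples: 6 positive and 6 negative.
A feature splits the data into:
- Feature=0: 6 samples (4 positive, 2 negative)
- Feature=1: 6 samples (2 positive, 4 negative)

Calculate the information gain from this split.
0.0817 bits

Information Gain = H(Y) - H(Y|Feature)

Before split:
P(positive) = 6/12 = 0.5000
H(Y) = 1.0000 bits

After split:
Feature=0: H = 0.9183 bits (weight = 6/12)
Feature=1: H = 0.9183 bits (weight = 6/12)
H(Y|Feature) = (6/12)×0.9183 + (6/12)×0.9183 = 0.9183 bits

Information Gain = 1.0000 - 0.9183 = 0.0817 bits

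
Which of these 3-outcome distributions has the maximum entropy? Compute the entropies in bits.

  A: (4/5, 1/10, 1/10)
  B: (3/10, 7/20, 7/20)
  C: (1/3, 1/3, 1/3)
C

For a discrete distribution over n outcomes, entropy is maximized by the uniform distribution.

Computing entropies:
H(A) = 0.9219 bits
H(B) = 1.5813 bits
H(C) = 1.5850 bits

The uniform distribution (where all probabilities equal 1/3) achieves the maximum entropy of log_2(3) = 1.5850 bits.

Distribution C has the highest entropy.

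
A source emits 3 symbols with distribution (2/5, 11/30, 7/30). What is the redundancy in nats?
0.0247 nats

Redundancy measures how far a source is from maximum entropy:
R = H_max - H(X)

Maximum entropy for 3 symbols: H_max = log_e(3) = 1.0986 nats
Actual entropy: H(X) = 1.0740 nats
Redundancy: R = 1.0986 - 1.0740 = 0.0247 nats

This redundancy represents potential for compression: the source could be compressed by 0.0247 nats per symbol.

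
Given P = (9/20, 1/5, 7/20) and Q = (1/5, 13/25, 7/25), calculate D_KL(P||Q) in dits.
0.1094 dits

KL divergence: D_KL(P||Q) = Σ p(x) log(p(x)/q(x))

Computing term by term:
  x=0: 9/20 × log_10[(9/20)/(1/5)] = 9/20 × 0.3522 = 0.1585
  x=1: 1/5 × log_10[(1/5)/(13/25)] = 1/5 × -0.4150 = -0.0830
  x=2: 7/20 × log_10[(7/20)/(7/25)] = 7/20 × 0.0969 = 0.0339

D_KL(P||Q) = 0.1094 dits

Note: KL divergence is always non-negative and equals 0 iff P = Q.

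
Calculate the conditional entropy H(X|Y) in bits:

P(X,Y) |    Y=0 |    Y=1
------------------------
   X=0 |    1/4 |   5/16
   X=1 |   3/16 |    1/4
0.9885 bits

Using the chain rule: H(X|Y) = H(X,Y) - H(Y)

First, compute H(X,Y) = 1.9772 bits

Marginal P(Y) = (7/16, 9/16)
H(Y) = 0.9887 bits

H(X|Y) = H(X,Y) - H(Y) = 1.9772 - 0.9887 = 0.9885 bits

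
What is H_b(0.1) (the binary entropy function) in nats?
0.3251 nats

The binary entropy function is:
H(p) = -p log(p) - (1-p) log(1-p)

H(0.1) = -0.1 × log_e(0.1) - 0.9 × log_e(0.9)
H(0.1) = 0.3251 nats

Note: Binary entropy is maximized at p=0.5 (H=1 bit) and minimized at p=0 or p=1 (H=0).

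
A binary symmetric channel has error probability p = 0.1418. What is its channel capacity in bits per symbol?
0.4111 bits

For a binary symmetric channel (BSC) with error probability p:
Capacity C = 1 - H(p) bits per symbol

where H(p) = -p log₂(p) - (1-p) log₂(1-p) is the binary entropy function.

H(0.1418) = 0.5889 bits
C = 1 - 0.5889 = 0.4111 bits per symbol

This means we can reliably transmit up to 0.4111 bits of information per channel use.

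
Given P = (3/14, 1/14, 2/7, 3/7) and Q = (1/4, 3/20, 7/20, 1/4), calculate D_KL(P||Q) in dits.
0.0378 dits

KL divergence: D_KL(P||Q) = Σ p(x) log(p(x)/q(x))

Computing term by term:
  x=0: 3/14 × log_10[(3/14)/(1/4)] = 3/14 × -0.0669 = -0.0143
  x=1: 1/14 × log_10[(1/14)/(3/20)] = 1/14 × -0.3222 = -0.0230
  x=2: 2/7 × log_10[(2/7)/(7/20)] = 2/7 × -0.0881 = -0.0252
  x=3: 3/7 × log_10[(3/7)/(1/4)] = 3/7 × 0.2341 = 0.1003

D_KL(P||Q) = 0.0378 dits

Note: KL divergence is always non-negative and equals 0 iff P = Q.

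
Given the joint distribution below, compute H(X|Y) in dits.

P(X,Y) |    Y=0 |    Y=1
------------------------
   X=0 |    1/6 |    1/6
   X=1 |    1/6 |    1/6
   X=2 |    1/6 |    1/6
0.4771 dits

Using the chain rule: H(X|Y) = H(X,Y) - H(Y)

First, compute H(X,Y) = 0.7782 dits

Marginal P(Y) = (1/2, 1/2)
H(Y) = 0.3010 dits

H(X|Y) = H(X,Y) - H(Y) = 0.7782 - 0.3010 = 0.4771 dits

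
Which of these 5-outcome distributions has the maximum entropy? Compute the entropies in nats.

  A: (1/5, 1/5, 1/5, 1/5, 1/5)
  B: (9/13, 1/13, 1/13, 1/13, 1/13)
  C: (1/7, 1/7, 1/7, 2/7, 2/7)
A

For a discrete distribution over n outcomes, entropy is maximized by the uniform distribution.

Computing entropies:
H(A) = 1.6094 nats
H(B) = 1.0438 nats
H(C) = 1.5498 nats

The uniform distribution (where all probabilities equal 1/5) achieves the maximum entropy of log_e(5) = 1.6094 nats.

Distribution A has the highest entropy.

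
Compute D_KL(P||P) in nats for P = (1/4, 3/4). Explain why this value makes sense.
0.0000 nats

KL divergence satisfies the Gibbs inequality: D_KL(P||Q) ≥ 0 for all distributions P, Q.

D_KL(P||Q) = Σ p(x) log(p(x)/q(x))
Each term is p(x) × log_e(p(x)/p(x)) = p(x) × log_e(1) = 0, so the sum is 0.
D_KL(P||Q) = 0.0000 nats

When P = Q, the KL divergence is exactly 0, as there is no 'divergence' between identical distributions.

This non-negativity is a fundamental property: relative entropy cannot be negative because it measures how different Q is from P.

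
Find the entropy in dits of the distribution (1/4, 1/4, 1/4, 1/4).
0.6021 dits

Shannon entropy is H(X) = -Σ p(x) log p(x).

For P = (1/4, 1/4, 1/4, 1/4):
H = -1/4 × log_10(1/4) -1/4 × log_10(1/4) -1/4 × log_10(1/4) -1/4 × log_10(1/4)
H = 0.6021 dits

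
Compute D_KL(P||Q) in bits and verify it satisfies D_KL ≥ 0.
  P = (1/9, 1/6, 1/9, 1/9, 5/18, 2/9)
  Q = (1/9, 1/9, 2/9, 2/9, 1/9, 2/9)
0.2425 bits

KL divergence satisfies the Gibbs inequality: D_KL(P||Q) ≥ 0 for all distributions P, Q.

D_KL(P||Q) = Σ p(x) log(p(x)/q(x))
Term by term:
  x=0: 1/9 × log_2[(1/9)/(1/9)] = 0.0000
  x=1: 1/6 × log_2[(1/6)/(1/9)] = 0.0975
  x=2: 1/9 × log_2[(1/9)/(2/9)] = -0.1111
  x=3: 1/9 × log_2[(1/9)/(2/9)] = -0.1111
  x=4: 5/18 × log_2[(5/18)/(1/9)] = 0.3672
  x=5: 2/9 × log_2[(2/9)/(2/9)] = 0.0000
D_KL(P||Q) = 0.2425 bits

D_KL(P||Q) = 0.2425 ≥ 0 ✓

This non-negativity is a fundamental property: relative entropy cannot be negative because it measures how different Q is from P.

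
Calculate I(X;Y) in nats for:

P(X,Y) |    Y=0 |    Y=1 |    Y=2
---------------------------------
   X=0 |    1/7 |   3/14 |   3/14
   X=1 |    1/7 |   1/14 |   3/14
0.0271 nats

Mutual information: I(X;Y) = H(X) + H(Y) - H(X,Y)

Marginals:
P(X) = (4/7, 3/7), H(X) = 0.6829 nats
P(Y) = (2/7, 2/7, 3/7), H(Y) = 1.0790 nats

Joint entropy: H(X,Y) = 1.7348 nats

I(X;Y) = 0.6829 + 1.0790 - 1.7348 = 0.0271 nats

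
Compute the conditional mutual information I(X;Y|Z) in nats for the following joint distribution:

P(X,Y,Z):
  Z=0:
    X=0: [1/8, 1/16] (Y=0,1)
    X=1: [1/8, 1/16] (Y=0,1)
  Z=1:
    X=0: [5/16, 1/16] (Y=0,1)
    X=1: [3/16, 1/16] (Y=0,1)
0.0032 nats

Conditional mutual information: I(X;Y|Z) = H(X|Z) + H(Y|Z) - H(X,Y|Z)

H(Z) = 0.6616
H(X,Z) = 1.3421 → H(X|Z) = 0.6806
H(Y,Z) = 1.2130 → H(Y|Z) = 0.5514
H(X,Y,Z) = 1.8904 → H(X,Y|Z) = 1.2288

I(X;Y|Z) = 0.6806 + 0.5514 - 1.2288 = 0.0032 nats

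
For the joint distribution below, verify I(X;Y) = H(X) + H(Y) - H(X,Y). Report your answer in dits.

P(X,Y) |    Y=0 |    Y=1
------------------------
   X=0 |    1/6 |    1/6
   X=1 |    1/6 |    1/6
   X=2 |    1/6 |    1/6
I(X;Y) = 0.0000 dits

Mutual information has multiple equivalent forms:
- I(X;Y) = H(X) - H(X|Y)
- I(X;Y) = H(Y) - H(Y|X)
- I(X;Y) = H(X) + H(Y) - H(X,Y)

Computing all quantities:
H(X) = 0.4771, H(Y) = 0.3010, H(X,Y) = 0.7782
H(X|Y) = 0.4771, H(Y|X) = 0.3010

Verification:
H(X) - H(X|Y) = 0.4771 - 0.4771 = 0.0000
H(Y) - H(Y|X) = 0.3010 - 0.3010 = 0.0000
H(X) + H(Y) - H(X,Y) = 0.4771 + 0.3010 - 0.7782 = 0.0000

All forms give I(X;Y) = 0.0000 dits. ✓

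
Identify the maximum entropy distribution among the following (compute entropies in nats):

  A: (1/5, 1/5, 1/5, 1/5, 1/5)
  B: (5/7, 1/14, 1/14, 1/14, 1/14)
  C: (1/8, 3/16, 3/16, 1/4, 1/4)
A

For a discrete distribution over n outcomes, entropy is maximized by the uniform distribution.

Computing entropies:
H(A) = 1.6094 nats
H(B) = 0.9944 nats
H(C) = 1.5808 nats

The uniform distribution (where all probabilities equal 1/5) achieves the maximum entropy of log_e(5) = 1.6094 nats.

Distribution A has the highest entropy.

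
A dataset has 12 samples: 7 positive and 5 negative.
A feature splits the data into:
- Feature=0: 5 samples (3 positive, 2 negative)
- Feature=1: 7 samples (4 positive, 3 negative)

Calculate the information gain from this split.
0.0006 bits

Information Gain = H(Y) - H(Y|Feature)

Before split:
P(positive) = 7/12 = 0.5833
H(Y) = 0.9799 bits

After split:
Feature=0: H = 0.9710 bits (weight = 5/12)
Feature=1: H = 0.9852 bits (weight = 7/12)
H(Y|Feature) = (5/12)×0.9710 + (7/12)×0.9852 = 0.9793 bits

Information Gain = 0.9799 - 0.9793 = 0.0006 bits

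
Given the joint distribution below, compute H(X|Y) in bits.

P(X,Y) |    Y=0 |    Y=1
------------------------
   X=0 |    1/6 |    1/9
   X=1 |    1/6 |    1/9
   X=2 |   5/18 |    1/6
1.5462 bits

Using the chain rule: H(X|Y) = H(X,Y) - H(Y)

First, compute H(X,Y) = 2.5102 bits

Marginal P(Y) = (11/18, 7/18)
H(Y) = 0.9641 bits

H(X|Y) = H(X,Y) - H(Y) = 2.5102 - 0.9641 = 1.5462 bits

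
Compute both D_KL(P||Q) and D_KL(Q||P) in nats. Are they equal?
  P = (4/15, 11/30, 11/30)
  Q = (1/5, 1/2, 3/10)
D_KL(P||Q) = 0.0366, D_KL(Q||P) = 0.0373

KL divergence is not symmetric: D_KL(P||Q) ≠ D_KL(Q||P) in general.

D_KL(P||Q) = 0.0366 nats
D_KL(Q||P) = 0.0373 nats

No, they are not equal!

This asymmetry is why KL divergence is not a true distance metric.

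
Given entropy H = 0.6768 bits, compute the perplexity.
1.5986

Perplexity is 2^H (or exp(H) for natural log).

H = 0.6768 bits
Perplexity = 2^0.6768 = 1.5986

Interpretation: The model's uncertainty is equivalent to choosing uniformly among 1.6 options.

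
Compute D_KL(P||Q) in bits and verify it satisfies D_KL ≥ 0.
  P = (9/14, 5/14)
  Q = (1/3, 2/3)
0.2875 bits

KL divergence satisfies the Gibbs inequality: D_KL(P||Q) ≥ 0 for all distributions P, Q.

D_KL(P||Q) = Σ p(x) log(p(x)/q(x))
Term by term:
  x=0: 9/14 × log_2[(9/14)/(1/3)] = 0.6091
  x=1: 5/14 × log_2[(5/14)/(2/3)] = -0.3216
D_KL(P||Q) = 0.2875 bits

D_KL(P||Q) = 0.2875 ≥ 0 ✓

This non-negativity is a fundamental property: relative entropy cannot be negative because it measures how different Q is from P.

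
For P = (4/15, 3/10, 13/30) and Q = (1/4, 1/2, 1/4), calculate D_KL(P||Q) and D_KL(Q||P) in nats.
D_KL(P||Q) = 0.1023, D_KL(Q||P) = 0.1018

KL divergence is not symmetric: D_KL(P||Q) ≠ D_KL(Q||P) in general.

D_KL(P||Q) = 0.1023 nats
D_KL(Q||P) = 0.1018 nats

No, they are not equal!

This asymmetry is why KL divergence is not a true distance metric.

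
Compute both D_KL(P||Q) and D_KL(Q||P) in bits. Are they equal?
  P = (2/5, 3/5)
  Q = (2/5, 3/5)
D_KL(P||Q) = 0.0000, D_KL(Q||P) = 0.0000

KL divergence is not symmetric: D_KL(P||Q) ≠ D_KL(Q||P) in general.

D_KL(P||Q) = 0.0000 bits
D_KL(Q||P) = 0.0000 bits

In this case they happen to be equal (to 4 decimal places).

This asymmetry is why KL divergence is not a true distance metric.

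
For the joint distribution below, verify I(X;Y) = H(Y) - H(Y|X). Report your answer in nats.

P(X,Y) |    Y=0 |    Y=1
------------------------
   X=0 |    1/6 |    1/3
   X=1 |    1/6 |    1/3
I(X;Y) = 0.0000 nats

Mutual information has multiple equivalent forms:
- I(X;Y) = H(X) - H(X|Y)
- I(X;Y) = H(Y) - H(Y|X)
- I(X;Y) = H(X) + H(Y) - H(X,Y)

Computing all quantities:
H(X) = 0.6931, H(Y) = 0.6365, H(X,Y) = 1.3297
H(X|Y) = 0.6931, H(Y|X) = 0.6365

Verification:
H(X) - H(X|Y) = 0.6931 - 0.6931 = 0.0000
H(Y) - H(Y|X) = 0.6365 - 0.6365 = 0.0000
H(X) + H(Y) - H(X,Y) = 0.6931 + 0.6365 - 1.3297 = 0.0000

All forms give I(X;Y) = 0.0000 nats. ✓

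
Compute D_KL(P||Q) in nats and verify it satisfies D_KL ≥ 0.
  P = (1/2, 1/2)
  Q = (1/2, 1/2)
0.0000 nats

KL divergence satisfies the Gibbs inequality: D_KL(P||Q) ≥ 0 for all distributions P, Q.

D_KL(P||Q) = Σ p(x) log(p(x)/q(x))
Term by term:
  x=0: 1/2 × log_e[(1/2)/(1/2)] = 0.0000
  x=1: 1/2 × log_e[(1/2)/(1/2)] = 0.0000
D_KL(P||Q) = 0.0000 nats

D_KL(P||Q) = 0.0000 ≥ 0 ✓

This non-negativity is a fundamental property: relative entropy cannot be negative because it measures how different Q is from P.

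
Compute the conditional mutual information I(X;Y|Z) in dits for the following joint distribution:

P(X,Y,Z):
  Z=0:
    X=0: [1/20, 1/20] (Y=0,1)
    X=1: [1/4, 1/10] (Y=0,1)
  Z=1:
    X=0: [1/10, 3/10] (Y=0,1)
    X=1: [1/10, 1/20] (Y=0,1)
0.0208 dits

Conditional mutual information: I(X;Y|Z) = H(X|Z) + H(Y|Z) - H(X,Y|Z)

H(Z) = 0.2989
H(X,Z) = 0.5423 → H(X|Z) = 0.2435
H(Y,Z) = 0.5798 → H(Y|Z) = 0.2810
H(X,Y,Z) = 0.8025 → H(X,Y|Z) = 0.5037

I(X;Y|Z) = 0.2435 + 0.2810 - 0.5037 = 0.0208 dits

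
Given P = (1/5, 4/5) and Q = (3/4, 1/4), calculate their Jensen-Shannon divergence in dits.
0.0697 dits

Jensen-Shannon divergence is:
JSD(P||Q) = 0.5 × D_KL(P||M) + 0.5 × D_KL(Q||M)
where M = 0.5 × (P + Q) is the mixture distribution.

M = 0.5 × (1/5, 4/5) + 0.5 × (3/4, 1/4) = (19/40, 21/40)

D_KL(P||M) = 0.0712 dits
D_KL(Q||M) = 0.0682 dits

JSD(P||Q) = 0.5 × 0.0712 + 0.5 × 0.0682 = 0.0697 dits

Unlike KL divergence, JSD is symmetric and bounded: 0 ≤ JSD ≤ log(2).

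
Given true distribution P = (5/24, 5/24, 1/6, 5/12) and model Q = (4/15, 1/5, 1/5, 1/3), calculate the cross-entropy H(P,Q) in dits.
0.5805 dits

Cross-entropy: H(P,Q) = -Σ p(x) log q(x)

Alternatively: H(P,Q) = H(P) + D_KL(P||Q)
H(P) = 0.5720 dits
D_KL(P||Q) = 0.0085 dits

H(P,Q) = 0.5720 + 0.0085 = 0.5805 dits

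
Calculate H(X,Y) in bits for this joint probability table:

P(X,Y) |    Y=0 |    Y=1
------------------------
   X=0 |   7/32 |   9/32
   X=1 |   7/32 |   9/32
1.9887 bits

Joint entropy is H(X,Y) = -Σ_{x,y} p(x,y) log p(x,y).

Summing over all non-zero entries:
H(X,Y) = -[7/32·log_2(7/32) + 9/32·log_2(9/32) + 7/32·log_2(7/32) + 9/32·log_2(9/32)]
H(X,Y) = 1.9887 bits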